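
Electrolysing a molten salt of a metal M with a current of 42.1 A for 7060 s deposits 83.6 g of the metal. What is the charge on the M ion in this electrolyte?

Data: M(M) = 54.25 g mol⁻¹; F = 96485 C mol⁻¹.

+2

Q = I·t = 42.10 A × 7060.0 s = 297200 C, so n(e⁻) = 297200/96485 = 3.081 mol.
n(M) deposited = 83.6 / 54.25 = 1.541 mol.
Electrons per atom = n(e⁻)/n(M) = 3.081 / 1.541 = 2.00 ≈ 2, so the ion is M²⁺.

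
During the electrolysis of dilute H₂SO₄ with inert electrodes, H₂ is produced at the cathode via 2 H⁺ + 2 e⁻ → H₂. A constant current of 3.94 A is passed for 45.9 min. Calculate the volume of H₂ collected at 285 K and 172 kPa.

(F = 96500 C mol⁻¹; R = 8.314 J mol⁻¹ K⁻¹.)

0.775 L

Q = I·t = 3.940 A × 2754.0 s = 10850 C.
n(e⁻) = Q/F = 10850 / 96500 = 0.1124 mol.
2 electrons are transferred per H₂ molecule, so n(H₂) = 0.1124 / 2 = 0.05622 mol.
V = nRT/P = (0.05622 × 8.314 × 285) / (172 × 10³ Pa) = 7.75 × 10⁻⁴ m³ = 0.775 L.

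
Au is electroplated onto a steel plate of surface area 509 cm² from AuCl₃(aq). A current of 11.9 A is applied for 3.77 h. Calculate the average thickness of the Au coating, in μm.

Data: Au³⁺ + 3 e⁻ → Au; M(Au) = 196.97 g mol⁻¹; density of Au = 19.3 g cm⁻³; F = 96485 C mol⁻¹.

112 μm

Q = I·t = 11.90 × 13572 = 161500 C; n(e⁻) = 1.674 mol.
n(Au) = n(e⁻)/3 = 0.5580 mol, so m = 0.5580 × 196.97 = 109.9 g.
Volume = m/ρ = 109.9 / 19.3 = 5.694 cm³.
Thickness = V/A = 5.694 / 509 = 0.0112 cm = 112 μm.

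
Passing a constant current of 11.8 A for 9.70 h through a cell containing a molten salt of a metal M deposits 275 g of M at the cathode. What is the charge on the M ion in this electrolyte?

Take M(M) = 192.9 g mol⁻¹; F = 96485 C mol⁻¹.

+3

Q = I·t = 11.80 A × 34920 s = 412100 C, so n(e⁻) = 412100/96485 = 4.271 mol.
n(M) deposited = 275 / 192.9 = 1.426 mol.
Electrons per atom = n(e⁻)/n(M) = 4.271 / 1.426 = 3.00 ≈ 3, so the ion is M³⁺.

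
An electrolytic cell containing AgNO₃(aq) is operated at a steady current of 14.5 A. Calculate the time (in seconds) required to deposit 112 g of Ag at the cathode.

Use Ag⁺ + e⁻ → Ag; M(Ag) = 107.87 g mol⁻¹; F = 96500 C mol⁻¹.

6910 s

n(Ag) = m/M = 112 / 107.87 = 1.038 mol.
Each Ag atom requires 1 electron, so n(e⁻) = 1 × 1.038 = 1.038 mol.
Q = n(e⁻)·F = 1.038 × 96500 = 100200 C.
t = Q/I = 100200 / 14.50 A = 6910 s.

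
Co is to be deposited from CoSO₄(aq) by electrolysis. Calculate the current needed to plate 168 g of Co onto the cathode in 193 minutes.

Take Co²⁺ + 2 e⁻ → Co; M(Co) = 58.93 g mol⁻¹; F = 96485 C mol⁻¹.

n(Co) = 168 / 58.93 = 2.851 mol.
n(e⁻) = 2 × 2.851 = 5.702 mol.
Q = n(e⁻)·F = 5.702 × 96485 = 550100 C.
I = Q/t = 550100 / 11580 s = 47.5 A.

47.5 A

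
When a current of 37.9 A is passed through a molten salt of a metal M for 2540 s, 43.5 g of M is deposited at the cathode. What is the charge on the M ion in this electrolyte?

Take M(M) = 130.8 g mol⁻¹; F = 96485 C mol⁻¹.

+3

Q = I·t = 37.90 A × 2540.0 s = 96270 C, so n(e⁻) = 96270/96485 = 0.9977 mol.
n(M) deposited = 43.5 / 130.8 = 0.3326 mol.
Electrons per atom = n(e⁻)/n(M) = 0.9977 / 0.3326 = 3.00 ≈ 3, so the ion is M³⁺.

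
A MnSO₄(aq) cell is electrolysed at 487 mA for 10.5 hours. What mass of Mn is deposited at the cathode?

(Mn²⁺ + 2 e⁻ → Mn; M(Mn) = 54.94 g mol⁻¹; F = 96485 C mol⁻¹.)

5.24 g

Q = I·t = 0.4870 A × 37800 s = 18410 C.
n(e⁻) = Q/F = 18410 / 96485 = 0.1908 mol.
Mn²⁺ + 2 e⁻ → Mn, so n(Mn) = n(e⁻)/2 = 0.09540 mol.
m = n·M = 0.09540 × 54.94 = 5.24 g.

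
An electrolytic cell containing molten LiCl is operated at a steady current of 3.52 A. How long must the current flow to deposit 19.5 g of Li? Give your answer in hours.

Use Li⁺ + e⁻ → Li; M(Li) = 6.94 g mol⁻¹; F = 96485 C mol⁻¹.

21.4 h

n(Li) = m/M = 19.5 / 6.94 = 2.810 mol.
Each Li atom requires 1 electron, so n(e⁻) = 1 × 2.810 = 2.810 mol.
Q = n(e⁻)·F = 2.810 × 96485 = 271100 C.
t = Q/I = 271100 / 3.520 A = 77020 s = 21.4 h.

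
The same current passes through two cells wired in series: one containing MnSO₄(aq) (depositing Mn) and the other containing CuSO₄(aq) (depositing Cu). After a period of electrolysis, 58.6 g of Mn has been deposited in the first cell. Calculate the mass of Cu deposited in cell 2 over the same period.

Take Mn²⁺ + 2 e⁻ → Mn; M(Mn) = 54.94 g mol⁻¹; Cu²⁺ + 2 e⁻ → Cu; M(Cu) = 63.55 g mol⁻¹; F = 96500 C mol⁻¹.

n(Mn) = 58.6 / 54.94 = 1.067 mol.
Since Mn²⁺ + 2 e⁻ → Mn, n(e⁻) passed = 2 × 1.067 = 2.133 mol.
Cells in series carry the same charge, so the same 2.133 mol of electrons passes through cell 2.
Cu²⁺ + 2 e⁻ → Cu, so n(Cu) = 2.133 / 2 = 1.067 mol.
m(Cu) = 1.067 × 63.55 = 67.8 g.

67.8 g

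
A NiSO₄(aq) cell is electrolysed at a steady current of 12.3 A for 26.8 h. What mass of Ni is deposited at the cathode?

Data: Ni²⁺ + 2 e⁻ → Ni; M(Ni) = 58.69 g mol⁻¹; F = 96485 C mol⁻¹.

Q = I·t = 12.30 A × 96480 s = 1187000 C.
n(e⁻) = Q/F = 1187000 / 96485 = 12.30 mol.
Ni²⁺ + 2 e⁻ → Ni, so n(Ni) = n(e⁻)/2 = 6.150 mol.
m = n·M = 6.150 × 58.69 = 361 g.

361 g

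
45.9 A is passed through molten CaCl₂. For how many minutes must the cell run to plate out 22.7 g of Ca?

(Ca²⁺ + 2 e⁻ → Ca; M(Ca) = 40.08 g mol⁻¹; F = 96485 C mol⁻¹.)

n(Ca) = m/M = 22.7 / 40.08 = 0.5664 mol.
Each Ca atom requires 2 electrons, so n(e⁻) = 2 × 0.5664 = 1.133 mol.
Q = n(e⁻)·F = 1.133 × 96485 = 109300 C.
t = Q/I = 109300 / 45.90 A = 2381 s = 39.7 min.

39.7 min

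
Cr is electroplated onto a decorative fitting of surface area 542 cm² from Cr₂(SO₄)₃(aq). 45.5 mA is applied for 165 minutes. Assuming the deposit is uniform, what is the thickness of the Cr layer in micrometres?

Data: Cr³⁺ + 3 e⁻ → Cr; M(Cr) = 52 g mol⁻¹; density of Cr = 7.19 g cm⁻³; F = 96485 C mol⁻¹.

Q = I·t = 0.04550 × 9900.0 = 450.4 C; n(e⁻) = 0.004669 mol.
n(Cr) = n(e⁻)/3 = 0.001556 mol, so m = 0.001556 × 52 = 0.08092 g.
Volume = m/ρ = 0.08092 / 7.19 = 0.01125 cm³.
Thickness = V/A = 0.01125 / 542 = 2.08 × 10⁻⁵ cm = 0.208 μm.

0.208 μm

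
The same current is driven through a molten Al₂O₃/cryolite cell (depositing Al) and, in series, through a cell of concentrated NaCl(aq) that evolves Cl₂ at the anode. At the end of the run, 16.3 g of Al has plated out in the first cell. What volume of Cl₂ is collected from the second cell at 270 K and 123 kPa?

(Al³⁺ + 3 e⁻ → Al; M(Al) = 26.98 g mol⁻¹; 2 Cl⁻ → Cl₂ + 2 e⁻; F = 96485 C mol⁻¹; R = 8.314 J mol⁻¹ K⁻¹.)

16.5 L

n(Al) = 16.3 / 26.98 = 0.6042 mol, so n(e⁻) = 3 × 0.6042 = 1.812 mol.
The cells are in series, so the same 1.812 mol of electrons passes through the second cell.
2 Cl⁻ → Cl₂ + 2 e⁻ — 2 mol e⁻ per mol Cl₂, so n(Cl₂) = 1.812/2 = 0.9062 mol.
V = nRT/P = (0.9062 × 8.314 × 270) / (123 × 10³) = 0.0165 m³ = 16.5 L.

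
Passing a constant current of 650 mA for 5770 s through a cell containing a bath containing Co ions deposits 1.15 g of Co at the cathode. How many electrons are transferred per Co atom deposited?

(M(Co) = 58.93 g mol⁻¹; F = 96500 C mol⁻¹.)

2

Q = I·t = 0.6500 A × 5770.0 s = 3750 C, so n(e⁻) = 3750/96500 = 0.03887 mol.
n(Co) deposited = 1.15 / 58.93 = 0.01951 mol.
Electrons per atom = n(e⁻)/n(Co) = 0.03887 / 0.01951 = 1.99 ≈ 2, so the ion is Co²⁺.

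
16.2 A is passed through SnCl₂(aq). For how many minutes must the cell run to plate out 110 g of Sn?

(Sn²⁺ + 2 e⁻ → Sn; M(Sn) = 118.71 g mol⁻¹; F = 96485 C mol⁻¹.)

n(Sn) = m/M = 110 / 118.71 = 0.9266 mol.
Each Sn atom requires 2 electrons, so n(e⁻) = 2 × 0.9266 = 1.853 mol.
Q = n(e⁻)·F = 1.853 × 96485 = 178800 C.
t = Q/I = 178800 / 16.20 A = 11040 s = 184 min.

184 min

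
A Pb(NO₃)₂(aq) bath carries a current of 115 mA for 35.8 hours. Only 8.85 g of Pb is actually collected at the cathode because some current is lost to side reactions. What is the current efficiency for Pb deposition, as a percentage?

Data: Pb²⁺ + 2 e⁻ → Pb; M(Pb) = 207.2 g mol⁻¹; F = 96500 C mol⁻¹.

Q = I·t = 0.1150 × 128880 = 14820 C; n(e⁻) = 14820/96500 = 0.1536 mol.
Theoretical n(Pb) = n(e⁻)/2 = 0.07679 mol, i.e. m_theo = 0.07679 × 207.2 = 15.91 g.
Efficiency = m_actual / m_theo = 8.85 / 15.91 = 55.6 %.

55.6 %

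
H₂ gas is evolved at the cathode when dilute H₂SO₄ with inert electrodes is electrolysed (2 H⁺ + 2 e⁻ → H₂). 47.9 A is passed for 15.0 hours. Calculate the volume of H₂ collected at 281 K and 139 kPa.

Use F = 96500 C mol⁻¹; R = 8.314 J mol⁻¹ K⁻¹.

Q = I·t = 47.90 A × 54000 s = 2587000 C.
n(e⁻) = Q/F = 2587000 / 96500 = 26.80 mol.
2 electrons are transferred per H₂ molecule, so n(H₂) = 26.80 / 2 = 13.40 mol.
V = nRT/P = (13.40 × 8.314 × 281) / (139 × 10³ Pa) = 0.225 m³ = 225 L.

225 L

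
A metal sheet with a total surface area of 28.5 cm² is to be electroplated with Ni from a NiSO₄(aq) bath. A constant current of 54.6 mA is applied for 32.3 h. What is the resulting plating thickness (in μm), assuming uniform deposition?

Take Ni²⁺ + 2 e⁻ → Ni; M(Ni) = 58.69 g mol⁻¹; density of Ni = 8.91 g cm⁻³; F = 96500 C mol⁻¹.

Q = I·t = 0.05460 × 116280 = 6349 C; n(e⁻) = 0.06579 mol.
n(Ni) = n(e⁻)/2 = 0.03290 mol, so m = 0.03290 × 58.69 = 1.931 g.
Volume = m/ρ = 1.931 / 8.91 = 0.2167 cm³.
Thickness = V/A = 0.2167 / 28.5 = 0.00760 cm = 76.0 μm.

76.0 μm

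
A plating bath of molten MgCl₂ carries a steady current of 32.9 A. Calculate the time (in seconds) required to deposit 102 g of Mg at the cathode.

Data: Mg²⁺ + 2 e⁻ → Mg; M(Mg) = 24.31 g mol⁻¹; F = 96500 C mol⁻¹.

24600 s

n(Mg) = m/M = 102 / 24.31 = 4.196 mol.
Each Mg atom requires 2 electrons, so n(e⁻) = 2 × 4.196 = 8.392 mol.
Q = n(e⁻)·F = 8.392 × 96500 = 809800 C.
t = Q/I = 809800 / 32.90 A = 24610 s.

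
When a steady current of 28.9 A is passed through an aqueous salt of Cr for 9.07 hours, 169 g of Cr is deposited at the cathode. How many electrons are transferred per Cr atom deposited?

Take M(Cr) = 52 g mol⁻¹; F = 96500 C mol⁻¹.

3

Q = I·t = 28.90 A × 32652 s = 943600 C, so n(e⁻) = 943600/96500 = 9.779 mol.
n(Cr) deposited = 169 / 52 = 3.250 mol.
Electrons per atom = n(e⁻)/n(Cr) = 9.779 / 3.250 = 3.01 ≈ 3, so the ion is Cr³⁺.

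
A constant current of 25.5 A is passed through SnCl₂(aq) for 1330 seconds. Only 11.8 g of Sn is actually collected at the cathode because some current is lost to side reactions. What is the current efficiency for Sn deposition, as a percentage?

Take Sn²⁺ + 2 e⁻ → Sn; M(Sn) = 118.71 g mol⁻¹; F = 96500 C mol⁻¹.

Q = I·t = 25.50 × 1330.0 = 33920 C; n(e⁻) = 33920/96500 = 0.3515 mol.
Theoretical n(Sn) = n(e⁻)/2 = 0.1757 mol, i.e. m_theo = 0.1757 × 118.71 = 20.86 g.
Efficiency = m_actual / m_theo = 11.8 / 20.86 = 56.6 %.

56.6 %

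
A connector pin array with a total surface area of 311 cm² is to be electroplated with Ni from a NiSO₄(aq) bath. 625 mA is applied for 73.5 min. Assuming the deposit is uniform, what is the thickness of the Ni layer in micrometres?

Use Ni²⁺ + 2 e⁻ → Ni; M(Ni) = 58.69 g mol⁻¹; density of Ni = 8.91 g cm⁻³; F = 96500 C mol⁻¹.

Q = I·t = 0.6250 × 4410.0 = 2756 C; n(e⁻) = 0.02856 mol.
n(Ni) = n(e⁻)/2 = 0.01428 mol, so m = 0.01428 × 58.69 = 0.8382 g.
Volume = m/ρ = 0.8382 / 8.91 = 0.09407 cm³.
Thickness = V/A = 0.09407 / 311 = 3.02 × 10⁻⁴ cm = 3.02 μm.

3.02 μm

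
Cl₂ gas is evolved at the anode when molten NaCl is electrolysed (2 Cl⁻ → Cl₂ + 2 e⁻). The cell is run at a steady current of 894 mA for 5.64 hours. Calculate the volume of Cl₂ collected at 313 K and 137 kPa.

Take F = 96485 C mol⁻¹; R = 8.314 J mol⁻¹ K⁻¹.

Q = I·t = 0.8940 A × 20304 s = 18150 C.
n(e⁻) = Q/F = 18150 / 96485 = 0.1881 mol.
2 electrons are transferred per Cl₂ molecule, so n(Cl₂) = 0.1881 / 2 = 0.09407 mol.
V = nRT/P = (0.09407 × 8.314 × 313) / (137 × 10³ Pa) = 0.00179 m³ = 1.79 L.

1.79 L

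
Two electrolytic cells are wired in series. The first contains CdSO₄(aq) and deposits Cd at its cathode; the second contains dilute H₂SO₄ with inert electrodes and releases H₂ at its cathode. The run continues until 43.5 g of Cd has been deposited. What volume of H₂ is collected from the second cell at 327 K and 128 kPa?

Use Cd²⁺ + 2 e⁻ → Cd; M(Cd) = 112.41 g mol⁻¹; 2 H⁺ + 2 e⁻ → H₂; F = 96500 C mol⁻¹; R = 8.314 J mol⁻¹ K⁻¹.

n(Cd) = 43.5 / 112.41 = 0.3870 mol, so n(e⁻) = 2 × 0.3870 = 0.7740 mol.
The cells are in series, so the same 0.7740 mol of electrons passes through the second cell.
2 H⁺ + 2 e⁻ → H₂ — 2 mol e⁻ per mol H₂, so n(H₂) = 0.7740/2 = 0.3870 mol.
V = nRT/P = (0.3870 × 8.314 × 327) / (128 × 10³) = 0.00822 m³ = 8.22 L.

8.22 L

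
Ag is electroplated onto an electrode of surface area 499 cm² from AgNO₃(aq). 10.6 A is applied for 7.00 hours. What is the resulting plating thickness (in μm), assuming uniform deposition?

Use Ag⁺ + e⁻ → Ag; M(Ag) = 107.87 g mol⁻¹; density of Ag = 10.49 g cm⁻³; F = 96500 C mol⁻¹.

570 μm

Q = I·t = 10.60 × 25200 = 267100 C; n(e⁻) = 2.768 mol.
n(Ag) = n(e⁻)/1 = 2.768 mol, so m = 2.768 × 107.87 = 298.6 g.
Volume = m/ρ = 298.6 / 10.49 = 28.46 cm³.
Thickness = V/A = 28.46 / 499 = 0.0570 cm = 570 μm.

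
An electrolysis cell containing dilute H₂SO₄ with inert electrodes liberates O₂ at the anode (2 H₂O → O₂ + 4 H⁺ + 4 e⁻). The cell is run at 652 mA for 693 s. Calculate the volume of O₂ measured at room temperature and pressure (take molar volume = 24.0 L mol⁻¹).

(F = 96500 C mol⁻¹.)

0.0281 L

Q = I·t = 0.6520 A × 693.00 s = 451.8 C.
n(e⁻) = Q/F = 451.8 / 96500 = 0.004682 mol.
4 electrons are transferred per O₂ molecule, so n(O₂) = 0.004682 / 4 = 0.001171 mol.
V = n × V_m = 0.001171 × 24.0 = 0.0281 L.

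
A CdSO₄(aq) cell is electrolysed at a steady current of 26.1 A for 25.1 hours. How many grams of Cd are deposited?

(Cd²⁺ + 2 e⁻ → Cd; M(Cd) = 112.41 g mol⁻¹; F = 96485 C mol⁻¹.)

Q = I·t = 26.10 A × 90360 s = 2358000 C.
n(e⁻) = Q/F = 2358000 / 96485 = 24.44 mol.
Cd²⁺ + 2 e⁻ → Cd, so n(Cd) = n(e⁻)/2 = 12.22 mol.
m = n·M = 12.22 × 112.41 = 1370 g.

1370 g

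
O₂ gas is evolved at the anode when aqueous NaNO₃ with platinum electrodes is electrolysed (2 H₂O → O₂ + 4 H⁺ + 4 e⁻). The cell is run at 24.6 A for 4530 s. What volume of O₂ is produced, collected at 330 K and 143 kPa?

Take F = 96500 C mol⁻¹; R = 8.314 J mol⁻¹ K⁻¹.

5.54 L

Q = I·t = 24.60 A × 4530.0 s = 111400 C.
n(e⁻) = Q/F = 111400 / 96500 = 1.155 mol.
4 electrons are transferred per O₂ molecule, so n(O₂) = 1.155 / 4 = 0.2887 mol.
V = nRT/P = (0.2887 × 8.314 × 330) / (143 × 10³ Pa) = 0.00554 m³ = 5.54 L.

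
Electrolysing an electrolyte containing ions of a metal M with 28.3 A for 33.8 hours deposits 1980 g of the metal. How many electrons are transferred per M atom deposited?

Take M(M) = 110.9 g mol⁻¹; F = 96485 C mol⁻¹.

2

Q = I·t = 28.30 A × 121680 s = 3444000 C, so n(e⁻) = 3444000/96485 = 35.69 mol.
n(M) deposited = 1980 / 110.9 = 17.85 mol.
Electrons per atom = n(e⁻)/n(M) = 35.69 / 17.85 = 2.00 ≈ 2, so the ion is M²⁺.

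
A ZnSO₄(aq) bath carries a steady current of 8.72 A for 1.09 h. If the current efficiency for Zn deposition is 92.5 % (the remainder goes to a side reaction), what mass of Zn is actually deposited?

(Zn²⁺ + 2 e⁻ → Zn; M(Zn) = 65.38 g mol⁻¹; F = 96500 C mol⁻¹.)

10.7 g

Q = I·t = 8.720 × 3924.0 = 34220 C.
n(e⁻) = 34220/96500 = 0.3546 mol; theoretically n(Zn) = 0.3546/2 = 0.1773 mol, m_theo = 11.59 g.
At 92.5 % efficiency, m_actual = 0.925 × 11.59 = 10.7 g.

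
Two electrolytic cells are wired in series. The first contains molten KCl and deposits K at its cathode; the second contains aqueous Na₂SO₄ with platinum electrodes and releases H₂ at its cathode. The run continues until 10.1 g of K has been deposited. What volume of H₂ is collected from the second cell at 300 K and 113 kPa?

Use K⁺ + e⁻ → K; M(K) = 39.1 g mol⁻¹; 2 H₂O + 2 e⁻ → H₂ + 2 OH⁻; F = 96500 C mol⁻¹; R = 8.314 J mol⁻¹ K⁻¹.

2.85 L

n(K) = 10.1 / 39.1 = 0.2583 mol, so n(e⁻) = 1 × 0.2583 = 0.2583 mol.
The cells are in series, so the same 0.2583 mol of electrons passes through the second cell.
2 H₂O + 2 e⁻ → H₂ + 2 OH⁻ — 2 mol e⁻ per mol H₂, so n(H₂) = 0.2583/2 = 0.1292 mol.
V = nRT/P = (0.1292 × 8.314 × 300) / (113 × 10³) = 0.00285 m³ = 2.85 L.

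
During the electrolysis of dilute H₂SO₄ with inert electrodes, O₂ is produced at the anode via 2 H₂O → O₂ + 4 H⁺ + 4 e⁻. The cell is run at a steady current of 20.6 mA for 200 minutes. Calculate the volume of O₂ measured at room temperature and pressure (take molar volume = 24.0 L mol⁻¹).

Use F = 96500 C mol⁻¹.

0.0154 L

Q = I·t = 0.02060 A × 12000 s = 247.2 C.
n(e⁻) = Q/F = 247.2 / 96500 = 0.002562 mol.
4 electrons are transferred per O₂ molecule, so n(O₂) = 0.002562 / 4 = 0.0006404 mol.
V = n × V_m = 0.0006404 × 24.0 = 0.0154 L.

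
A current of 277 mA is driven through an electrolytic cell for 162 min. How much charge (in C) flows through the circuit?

Q = I·t = 0.2770 A × 9720.0 s = 2690 C.

2690 C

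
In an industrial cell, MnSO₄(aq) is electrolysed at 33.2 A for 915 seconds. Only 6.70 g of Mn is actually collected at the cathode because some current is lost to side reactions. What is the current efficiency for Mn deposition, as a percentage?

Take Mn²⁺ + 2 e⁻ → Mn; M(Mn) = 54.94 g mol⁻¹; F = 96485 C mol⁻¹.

Q = I·t = 33.20 × 915.00 = 30380 C; n(e⁻) = 30380/96485 = 0.3148 mol.
Theoretical n(Mn) = n(e⁻)/2 = 0.1574 mol, i.e. m_theo = 0.1574 × 54.94 = 8.649 g.
Efficiency = m_actual / m_theo = 6.70 / 8.649 = 77.5 %.

77.5 %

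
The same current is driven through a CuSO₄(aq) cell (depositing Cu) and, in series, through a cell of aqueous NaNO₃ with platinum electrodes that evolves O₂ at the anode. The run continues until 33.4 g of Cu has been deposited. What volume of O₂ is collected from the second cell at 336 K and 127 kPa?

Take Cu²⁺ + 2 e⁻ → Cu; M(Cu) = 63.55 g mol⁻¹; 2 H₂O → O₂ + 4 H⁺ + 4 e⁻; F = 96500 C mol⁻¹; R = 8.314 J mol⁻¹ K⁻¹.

n(Cu) = 33.4 / 63.55 = 0.5256 mol, so n(e⁻) = 2 × 0.5256 = 1.051 mol.
The cells are in series, so the same 1.051 mol of electrons passes through the second cell.
2 H₂O → O₂ + 4 H⁺ + 4 e⁻ — 4 mol e⁻ per mol O₂, so n(O₂) = 1.051/4 = 0.2628 mol.
V = nRT/P = (0.2628 × 8.314 × 336) / (127 × 10³) = 0.00578 m³ = 5.78 L.

5.78 L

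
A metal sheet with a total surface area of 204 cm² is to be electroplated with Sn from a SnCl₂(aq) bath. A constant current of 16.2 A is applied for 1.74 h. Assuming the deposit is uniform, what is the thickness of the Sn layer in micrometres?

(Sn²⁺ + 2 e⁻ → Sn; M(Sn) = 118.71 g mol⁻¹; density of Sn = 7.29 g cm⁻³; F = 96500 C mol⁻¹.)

420 μm

Q = I·t = 16.20 × 6264.0 = 101500 C; n(e⁻) = 1.052 mol.
n(Sn) = n(e⁻)/2 = 0.5258 mol, so m = 0.5258 × 118.71 = 62.42 g.
Volume = m/ρ = 62.42 / 7.29 = 8.562 cm³.
Thickness = V/A = 8.562 / 204 = 0.0420 cm = 420 μm.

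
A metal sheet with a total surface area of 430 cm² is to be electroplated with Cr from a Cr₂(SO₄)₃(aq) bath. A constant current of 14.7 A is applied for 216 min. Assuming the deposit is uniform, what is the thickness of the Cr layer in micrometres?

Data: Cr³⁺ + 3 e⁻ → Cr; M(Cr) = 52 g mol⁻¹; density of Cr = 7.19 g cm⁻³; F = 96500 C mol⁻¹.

Q = I·t = 14.70 × 12960 = 190500 C; n(e⁻) = 1.974 mol.
n(Cr) = n(e⁻)/3 = 0.6581 mol, so m = 0.6581 × 52 = 34.22 g.
Volume = m/ρ = 34.22 / 7.19 = 4.759 cm³.
Thickness = V/A = 4.759 / 430 = 0.0111 cm = 111 μm.

111 μm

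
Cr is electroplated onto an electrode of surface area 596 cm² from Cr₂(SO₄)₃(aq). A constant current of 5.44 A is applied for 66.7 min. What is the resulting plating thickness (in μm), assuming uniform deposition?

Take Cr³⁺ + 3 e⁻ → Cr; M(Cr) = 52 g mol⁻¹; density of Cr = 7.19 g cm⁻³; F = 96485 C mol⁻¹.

9.13 μm

Q = I·t = 5.440 × 4002.0 = 21770 C; n(e⁻) = 0.2256 mol.
n(Cr) = n(e⁻)/3 = 0.07521 mol, so m = 0.07521 × 52 = 3.911 g.
Volume = m/ρ = 3.911 / 7.19 = 0.5440 cm³.
Thickness = V/A = 0.5440 / 596 = 9.13 × 10⁻⁴ cm = 9.13 μm.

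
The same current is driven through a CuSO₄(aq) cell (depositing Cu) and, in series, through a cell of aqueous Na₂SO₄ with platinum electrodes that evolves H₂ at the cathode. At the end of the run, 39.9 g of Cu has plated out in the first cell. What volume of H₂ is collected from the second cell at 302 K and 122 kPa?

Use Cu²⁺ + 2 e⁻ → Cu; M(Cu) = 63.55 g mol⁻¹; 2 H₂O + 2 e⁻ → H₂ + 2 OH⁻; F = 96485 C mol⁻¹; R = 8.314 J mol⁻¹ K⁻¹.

n(Cu) = 39.9 / 63.55 = 0.6279 mol, so n(e⁻) = 2 × 0.6279 = 1.256 mol.
The cells are in series, so the same 1.256 mol of electrons passes through the second cell.
2 H₂O + 2 e⁻ → H₂ + 2 OH⁻ — 2 mol e⁻ per mol H₂, so n(H₂) = 1.256/2 = 0.6279 mol.
V = nRT/P = (0.6279 × 8.314 × 302) / (122 × 10³) = 0.0129 m³ = 12.9 L.

12.9 L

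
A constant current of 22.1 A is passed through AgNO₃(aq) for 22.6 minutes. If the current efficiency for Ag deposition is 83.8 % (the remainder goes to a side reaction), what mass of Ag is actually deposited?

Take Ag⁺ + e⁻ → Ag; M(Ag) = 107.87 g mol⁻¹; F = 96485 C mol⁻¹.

Q = I·t = 22.10 × 1356.0 = 29970 C.
n(e⁻) = 29970/96485 = 0.3106 mol; theoretically n(Ag) = 0.3106/1 = 0.3106 mol, m_theo = 33.50 g.
At 83.8 % efficiency, m_actual = 0.838 × 33.50 = 28.1 g.

28.1 g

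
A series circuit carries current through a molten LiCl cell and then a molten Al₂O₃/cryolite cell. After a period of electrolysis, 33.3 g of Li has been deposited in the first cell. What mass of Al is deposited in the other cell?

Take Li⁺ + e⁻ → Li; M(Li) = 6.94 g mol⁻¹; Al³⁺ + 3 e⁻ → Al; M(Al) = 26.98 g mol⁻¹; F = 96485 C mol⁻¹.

n(Li) = 33.3 / 6.94 = 4.798 mol.
Since Li⁺ + e⁻ → Li, n(e⁻) passed = 1 × 4.798 = 4.798 mol.
Cells in series carry the same charge, so the same 4.798 mol of electrons passes through cell 2.
Al³⁺ + 3 e⁻ → Al, so n(Al) = 4.798 / 3 = 1.599 mol.
m(Al) = 1.599 × 26.98 = 43.2 g.

43.2 g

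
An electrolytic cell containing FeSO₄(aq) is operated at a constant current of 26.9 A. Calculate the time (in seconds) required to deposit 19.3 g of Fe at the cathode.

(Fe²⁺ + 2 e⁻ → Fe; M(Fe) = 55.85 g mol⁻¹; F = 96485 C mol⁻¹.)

n(Fe) = m/M = 19.3 / 55.85 = 0.3456 mol.
Each Fe atom requires 2 electrons, so n(e⁻) = 2 × 0.3456 = 0.6911 mol.
Q = n(e⁻)·F = 0.6911 × 96485 = 66680 C.
t = Q/I = 66680 / 26.90 A = 2479 s.

2480 s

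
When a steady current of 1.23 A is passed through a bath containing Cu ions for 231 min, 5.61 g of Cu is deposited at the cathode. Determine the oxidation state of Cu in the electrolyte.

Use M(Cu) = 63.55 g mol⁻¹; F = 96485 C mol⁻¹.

Q = I·t = 1.230 A × 13860 s = 17050 C, so n(e⁻) = 17050/96485 = 0.1767 mol.
n(Cu) deposited = 5.61 / 63.55 = 0.08828 mol.
Electrons per atom = n(e⁻)/n(Cu) = 0.1767 / 0.08828 = 2.00 ≈ 2, so the ion is Cu²⁺.

+2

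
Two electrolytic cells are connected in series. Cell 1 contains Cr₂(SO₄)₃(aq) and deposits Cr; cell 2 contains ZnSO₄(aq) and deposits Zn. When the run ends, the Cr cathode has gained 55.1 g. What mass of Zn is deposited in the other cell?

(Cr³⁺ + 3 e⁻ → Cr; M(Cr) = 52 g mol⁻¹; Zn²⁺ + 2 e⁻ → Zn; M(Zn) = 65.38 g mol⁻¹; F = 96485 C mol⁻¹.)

104 g

n(Cr) = 55.1 / 52 = 1.060 mol.
Since Cr³⁺ + 3 e⁻ → Cr, n(e⁻) passed = 3 × 1.060 = 3.179 mol.
Cells in series carry the same charge, so the same 3.179 mol of electrons passes through cell 2.
Zn²⁺ + 2 e⁻ → Zn, so n(Zn) = 3.179 / 2 = 1.589 mol.
m(Zn) = 1.589 × 65.38 = 104 g.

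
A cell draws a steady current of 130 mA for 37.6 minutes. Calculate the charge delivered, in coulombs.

Q = I·t = 0.1300 A × 2256.0 s = 293 C.

293 C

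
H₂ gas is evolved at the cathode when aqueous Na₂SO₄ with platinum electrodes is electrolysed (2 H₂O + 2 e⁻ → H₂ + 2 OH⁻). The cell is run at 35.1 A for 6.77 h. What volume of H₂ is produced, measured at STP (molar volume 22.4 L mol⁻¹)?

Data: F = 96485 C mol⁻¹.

Q = I·t = 35.10 A × 24372 s = 855500 C.
n(e⁻) = Q/F = 855500 / 96485 = 8.866 mol.
2 electrons are transferred per H₂ molecule, so n(H₂) = 8.866 / 2 = 4.433 mol.
V = n × V_m = 4.433 × 22.4 = 99.3 L.

99.3 L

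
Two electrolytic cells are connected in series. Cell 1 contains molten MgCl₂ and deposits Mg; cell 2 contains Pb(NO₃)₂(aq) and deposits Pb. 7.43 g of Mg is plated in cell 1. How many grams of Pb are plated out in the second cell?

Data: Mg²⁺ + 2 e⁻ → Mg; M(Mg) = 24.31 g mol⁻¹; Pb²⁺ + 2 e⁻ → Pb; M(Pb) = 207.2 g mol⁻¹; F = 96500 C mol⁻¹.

n(Mg) = 7.43 / 24.31 = 0.3056 mol.
Since Mg²⁺ + 2 e⁻ → Mg, n(e⁻) passed = 2 × 0.3056 = 0.6113 mol.
Cells in series carry the same charge, so the same 0.6113 mol of electrons passes through cell 2.
Pb²⁺ + 2 e⁻ → Pb, so n(Pb) = 0.6113 / 2 = 0.3056 mol.
m(Pb) = 0.3056 × 207.2 = 63.3 g.

63.3 g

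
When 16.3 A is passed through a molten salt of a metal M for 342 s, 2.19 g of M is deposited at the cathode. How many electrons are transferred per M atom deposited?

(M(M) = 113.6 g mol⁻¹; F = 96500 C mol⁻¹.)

3

Q = I·t = 16.30 A × 342.00 s = 5575 C, so n(e⁻) = 5575/96500 = 0.05777 mol.
n(M) deposited = 2.19 / 113.6 = 0.01928 mol.
Electrons per atom = n(e⁻)/n(M) = 0.05777 / 0.01928 = 3.00 ≈ 3, so the ion is M³⁺.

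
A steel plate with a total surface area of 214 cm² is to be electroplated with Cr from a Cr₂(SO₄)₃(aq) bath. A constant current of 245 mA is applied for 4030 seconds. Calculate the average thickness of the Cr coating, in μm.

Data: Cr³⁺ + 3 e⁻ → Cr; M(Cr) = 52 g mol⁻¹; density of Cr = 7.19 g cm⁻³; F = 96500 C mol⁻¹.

1.15 μm

Q = I·t = 0.2450 × 4030.0 = 987.4 C; n(e⁻) = 0.01023 mol.
n(Cr) = n(e⁻)/3 = 0.003411 mol, so m = 0.003411 × 52 = 0.1773 g.
Volume = m/ρ = 0.1773 / 7.19 = 0.02467 cm³.
Thickness = V/A = 0.02467 / 214 = 1.15 × 10⁻⁴ cm = 1.15 μm.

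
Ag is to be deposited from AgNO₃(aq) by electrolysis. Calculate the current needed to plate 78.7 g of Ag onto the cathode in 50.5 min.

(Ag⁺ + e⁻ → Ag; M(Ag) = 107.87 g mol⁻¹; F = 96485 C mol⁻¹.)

23.2 A

n(Ag) = 78.7 / 107.87 = 0.7296 mol.
n(e⁻) = 1 × 0.7296 = 0.7296 mol.
Q = n(e⁻)·F = 0.7296 × 96485 = 70390 C.
I = Q/t = 70390 / 3030.0 s = 23.2 A.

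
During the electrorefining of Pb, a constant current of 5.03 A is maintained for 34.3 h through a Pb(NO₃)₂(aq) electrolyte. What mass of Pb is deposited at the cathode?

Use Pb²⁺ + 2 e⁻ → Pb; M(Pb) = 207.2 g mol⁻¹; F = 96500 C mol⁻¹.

667 g

Q = I·t = 5.030 A × 123480 s = 621100 C.
n(e⁻) = Q/F = 621100 / 96500 = 6.436 mol.
Pb²⁺ + 2 e⁻ → Pb, so n(Pb) = n(e⁻)/2 = 3.218 mol.
m = n·M = 3.218 × 207.2 = 667 g.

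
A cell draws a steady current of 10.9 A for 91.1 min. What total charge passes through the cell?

59600 C

Q = I·t = 10.90 A × 5466.0 s = 59600 C.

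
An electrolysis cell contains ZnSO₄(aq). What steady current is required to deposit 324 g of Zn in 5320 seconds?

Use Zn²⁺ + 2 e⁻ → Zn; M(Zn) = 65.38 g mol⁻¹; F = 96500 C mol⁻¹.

180 A

n(Zn) = 324 / 65.38 = 4.956 mol.
n(e⁻) = 2 × 4.956 = 9.911 mol.
Q = n(e⁻)·F = 9.911 × 96500 = 956400 C.
I = Q/t = 956400 / 5320.0 s = 180 A.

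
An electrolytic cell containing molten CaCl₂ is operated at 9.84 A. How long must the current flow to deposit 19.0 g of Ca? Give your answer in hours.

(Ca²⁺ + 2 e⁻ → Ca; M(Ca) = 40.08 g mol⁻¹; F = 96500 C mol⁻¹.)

n(Ca) = m/M = 19.0 / 40.08 = 0.4741 mol.
Each Ca atom requires 2 electrons, so n(e⁻) = 2 × 0.4741 = 0.9481 mol.
Q = n(e⁻)·F = 0.9481 × 96500 = 91490 C.
t = Q/I = 91490 / 9.840 A = 9298 s = 2.58 h.

2.58 h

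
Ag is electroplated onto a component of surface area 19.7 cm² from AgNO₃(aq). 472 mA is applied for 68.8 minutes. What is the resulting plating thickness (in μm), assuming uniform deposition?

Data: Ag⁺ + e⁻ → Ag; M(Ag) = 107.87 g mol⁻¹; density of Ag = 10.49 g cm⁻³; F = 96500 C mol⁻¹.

Q = I·t = 0.4720 × 4128.0 = 1948 C; n(e⁻) = 0.02019 mol.
n(Ag) = n(e⁻)/1 = 0.02019 mol, so m = 0.02019 × 107.87 = 2.178 g.
Volume = m/ρ = 2.178 / 10.49 = 0.2076 cm³.
Thickness = V/A = 0.2076 / 19.7 = 0.0105 cm = 105 μm.

105 μm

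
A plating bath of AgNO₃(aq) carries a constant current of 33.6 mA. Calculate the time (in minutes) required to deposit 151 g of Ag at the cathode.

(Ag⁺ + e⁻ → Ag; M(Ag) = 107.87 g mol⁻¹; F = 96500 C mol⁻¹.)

67000 min

n(Ag) = m/M = 151 / 107.87 = 1.400 mol.
Each Ag atom requires 1 electron, so n(e⁻) = 1 × 1.400 = 1.400 mol.
Q = n(e⁻)·F = 1.400 × 96500 = 135100 C.
t = Q/I = 135100 / 0.03360 A = 4020000 s = 67000 min.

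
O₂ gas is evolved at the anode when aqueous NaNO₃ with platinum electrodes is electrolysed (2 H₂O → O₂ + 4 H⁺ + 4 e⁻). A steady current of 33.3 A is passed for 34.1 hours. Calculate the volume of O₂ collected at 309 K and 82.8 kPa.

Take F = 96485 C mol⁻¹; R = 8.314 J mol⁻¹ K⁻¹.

329 L

Q = I·t = 33.30 A × 122760 s = 4088000 C.
n(e⁻) = Q/F = 4088000 / 96485 = 42.37 mol.
4 electrons are transferred per O₂ molecule, so n(O₂) = 42.37 / 4 = 10.59 mol.
V = nRT/P = (10.59 × 8.314 × 309) / (82.8 × 10³ Pa) = 0.329 m³ = 329 L.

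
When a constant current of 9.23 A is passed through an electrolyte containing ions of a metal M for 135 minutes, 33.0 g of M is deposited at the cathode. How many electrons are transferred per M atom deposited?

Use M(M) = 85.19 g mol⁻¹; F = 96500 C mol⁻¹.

Q = I·t = 9.230 A × 8100.0 s = 74760 C, so n(e⁻) = 74760/96500 = 0.7747 mol.
n(M) deposited = 33.0 / 85.19 = 0.3874 mol.
Electrons per atom = n(e⁻)/n(M) = 0.7747 / 0.3874 = 2.00 ≈ 2, so the ion is M²⁺.

2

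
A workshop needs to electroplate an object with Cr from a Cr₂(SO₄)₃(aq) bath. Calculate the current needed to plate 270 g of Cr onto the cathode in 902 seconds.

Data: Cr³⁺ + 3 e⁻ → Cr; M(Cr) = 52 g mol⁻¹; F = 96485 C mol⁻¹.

n(Cr) = 270 / 52 = 5.192 mol.
n(e⁻) = 3 × 5.192 = 15.58 mol.
Q = n(e⁻)·F = 15.58 × 96485 = 1503000 C.
I = Q/t = 1503000 / 902.00 s = 1670 A.

1670 A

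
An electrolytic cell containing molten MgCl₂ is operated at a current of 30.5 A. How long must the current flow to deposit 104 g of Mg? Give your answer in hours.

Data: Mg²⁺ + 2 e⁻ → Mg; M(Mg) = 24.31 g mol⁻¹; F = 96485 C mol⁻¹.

7.52 h

n(Mg) = m/M = 104 / 24.31 = 4.278 mol.
Each Mg atom requires 2 electrons, so n(e⁻) = 2 × 4.278 = 8.556 mol.
Q = n(e⁻)·F = 8.556 × 96485 = 825500 C.
t = Q/I = 825500 / 30.50 A = 27070 s = 7.52 h.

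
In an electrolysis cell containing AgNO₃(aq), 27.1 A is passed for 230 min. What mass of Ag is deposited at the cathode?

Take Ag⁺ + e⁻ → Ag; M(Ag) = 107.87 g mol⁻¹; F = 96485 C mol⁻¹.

418 g

Q = I·t = 27.10 A × 13800 s = 374000 C.
n(e⁻) = Q/F = 374000 / 96485 = 3.876 mol.
Ag⁺ + e⁻ → Ag, so n(Ag) = n(e⁻)/1 = 3.876 mol.
m = n·M = 3.876 × 107.87 = 418 g.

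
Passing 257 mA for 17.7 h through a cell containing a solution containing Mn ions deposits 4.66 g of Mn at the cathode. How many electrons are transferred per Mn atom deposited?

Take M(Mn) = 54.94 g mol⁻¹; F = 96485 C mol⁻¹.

Q = I·t = 0.2570 A × 63720 s = 16380 C, so n(e⁻) = 16380/96485 = 0.1697 mol.
n(Mn) deposited = 4.66 / 54.94 = 0.08482 mol.
Electrons per atom = n(e⁻)/n(Mn) = 0.1697 / 0.08482 = 2.00 ≈ 2, so the ion is Mn²⁺.

2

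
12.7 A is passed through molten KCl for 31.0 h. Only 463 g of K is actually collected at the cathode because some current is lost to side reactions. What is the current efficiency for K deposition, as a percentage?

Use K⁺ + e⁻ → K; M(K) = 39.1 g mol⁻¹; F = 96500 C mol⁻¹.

80.6 %

Q = I·t = 12.70 × 111600 = 1417000 C; n(e⁻) = 1417000/96500 = 14.69 mol.
Theoretical n(K) = n(e⁻)/1 = 14.69 mol, i.e. m_theo = 14.69 × 39.1 = 574.3 g.
Efficiency = m_actual / m_theo = 463 / 574.3 = 80.6 %.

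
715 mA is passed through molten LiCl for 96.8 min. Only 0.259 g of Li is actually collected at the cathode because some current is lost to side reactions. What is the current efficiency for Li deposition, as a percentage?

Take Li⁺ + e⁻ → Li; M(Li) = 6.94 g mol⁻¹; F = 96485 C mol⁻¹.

Q = I·t = 0.7150 × 5808.0 = 4153 C; n(e⁻) = 4153/96485 = 0.04304 mol.
Theoretical n(Li) = n(e⁻)/1 = 0.04304 mol, i.e. m_theo = 0.04304 × 6.94 = 0.2987 g.
Efficiency = m_actual / m_theo = 0.259 / 0.2987 = 86.7 %.

86.7 %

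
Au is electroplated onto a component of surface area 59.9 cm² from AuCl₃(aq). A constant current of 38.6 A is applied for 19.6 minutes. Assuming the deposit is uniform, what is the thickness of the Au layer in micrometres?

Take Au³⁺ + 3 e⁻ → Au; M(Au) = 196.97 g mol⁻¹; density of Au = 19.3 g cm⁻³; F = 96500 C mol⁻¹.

Q = I·t = 38.60 × 1176.0 = 45390 C; n(e⁻) = 0.4704 mol.
n(Au) = n(e⁻)/3 = 0.1568 mol, so m = 0.1568 × 196.97 = 30.88 g.
Volume = m/ρ = 30.88 / 19.3 = 1.600 cm³.
Thickness = V/A = 1.600 / 59.9 = 0.0267 cm = 267 μm.

267 μm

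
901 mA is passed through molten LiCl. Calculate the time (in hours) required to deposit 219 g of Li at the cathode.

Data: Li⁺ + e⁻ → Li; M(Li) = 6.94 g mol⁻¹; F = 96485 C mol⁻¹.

n(Li) = m/M = 219 / 6.94 = 31.56 mol.
Each Li atom requires 1 electron, so n(e⁻) = 1 × 31.56 = 31.56 mol.
Q = n(e⁻)·F = 31.56 × 96485 = 3045000 C.
t = Q/I = 3045000 / 0.9010 A = 3379000 s = 939 h.

939 h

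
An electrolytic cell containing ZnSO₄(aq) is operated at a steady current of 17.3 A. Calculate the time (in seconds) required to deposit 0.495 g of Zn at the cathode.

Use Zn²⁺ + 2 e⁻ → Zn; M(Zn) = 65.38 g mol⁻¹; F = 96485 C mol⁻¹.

n(Zn) = m/M = 0.495 / 65.38 = 0.007571 mol.
Each Zn atom requires 2 electrons, so n(e⁻) = 2 × 0.007571 = 0.01514 mol.
Q = n(e⁻)·F = 0.01514 × 96485 = 1461 C.
t = Q/I = 1461 / 17.30 A = 84.45 s.

84.5 s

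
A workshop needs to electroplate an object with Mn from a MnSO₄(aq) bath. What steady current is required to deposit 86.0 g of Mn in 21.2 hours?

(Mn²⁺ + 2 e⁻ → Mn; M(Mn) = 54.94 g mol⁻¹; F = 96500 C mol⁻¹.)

n(Mn) = 86.0 / 54.94 = 1.565 mol.
n(e⁻) = 2 × 1.565 = 3.131 mol.
Q = n(e⁻)·F = 3.131 × 96500 = 302100 C.
I = Q/t = 302100 / 76320 s = 3.96 A.

3.96 A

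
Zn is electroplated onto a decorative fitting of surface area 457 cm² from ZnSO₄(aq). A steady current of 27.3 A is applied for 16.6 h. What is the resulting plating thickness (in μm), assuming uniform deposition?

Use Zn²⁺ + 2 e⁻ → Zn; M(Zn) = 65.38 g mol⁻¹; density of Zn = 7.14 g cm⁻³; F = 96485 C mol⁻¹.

1690 μm

Q = I·t = 27.30 × 59760 = 1631000 C; n(e⁻) = 16.91 mol.
n(Zn) = n(e⁻)/2 = 8.454 mol, so m = 8.454 × 65.38 = 552.7 g.
Volume = m/ρ = 552.7 / 7.14 = 77.42 cm³.
Thickness = V/A = 77.42 / 457 = 0.169 cm = 1690 μm.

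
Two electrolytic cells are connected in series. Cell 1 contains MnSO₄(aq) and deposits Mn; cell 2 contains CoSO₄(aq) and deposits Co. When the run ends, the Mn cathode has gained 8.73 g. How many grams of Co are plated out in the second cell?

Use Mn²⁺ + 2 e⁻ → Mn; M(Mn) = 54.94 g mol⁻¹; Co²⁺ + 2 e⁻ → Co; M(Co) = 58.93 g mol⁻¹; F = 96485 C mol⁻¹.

9.36 g

n(Mn) = 8.73 / 54.94 = 0.1589 mol.
Since Mn²⁺ + 2 e⁻ → Mn, n(e⁻) passed = 2 × 0.1589 = 0.3178 mol.
Cells in series carry the same charge, so the same 0.3178 mol of electrons passes through cell 2.
Co²⁺ + 2 e⁻ → Co, so n(Co) = 0.3178 / 2 = 0.1589 mol.
m(Co) = 0.1589 × 58.93 = 9.36 g.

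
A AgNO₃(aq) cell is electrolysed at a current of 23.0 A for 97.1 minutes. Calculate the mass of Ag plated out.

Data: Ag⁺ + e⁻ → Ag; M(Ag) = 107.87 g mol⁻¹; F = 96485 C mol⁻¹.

150 g

Q = I·t = 23.00 A × 5826.0 s = 134000 C.
n(e⁻) = Q/F = 134000 / 96485 = 1.389 mol.
Ag⁺ + e⁻ → Ag, so n(Ag) = n(e⁻)/1 = 1.389 mol.
m = n·M = 1.389 × 107.87 = 150 g.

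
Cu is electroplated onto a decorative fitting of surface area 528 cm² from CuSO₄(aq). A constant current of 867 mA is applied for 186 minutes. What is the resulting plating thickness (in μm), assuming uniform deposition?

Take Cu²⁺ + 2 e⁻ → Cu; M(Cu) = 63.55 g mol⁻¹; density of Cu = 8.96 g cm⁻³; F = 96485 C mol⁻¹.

Q = I·t = 0.8670 × 11160 = 9676 C; n(e⁻) = 0.1003 mol.
n(Cu) = n(e⁻)/2 = 0.05014 mol, so m = 0.05014 × 63.55 = 3.186 g.
Volume = m/ρ = 3.186 / 8.96 = 0.3556 cm³.
Thickness = V/A = 0.3556 / 528 = 6.74 × 10⁻⁴ cm = 6.74 μm.

6.74 μm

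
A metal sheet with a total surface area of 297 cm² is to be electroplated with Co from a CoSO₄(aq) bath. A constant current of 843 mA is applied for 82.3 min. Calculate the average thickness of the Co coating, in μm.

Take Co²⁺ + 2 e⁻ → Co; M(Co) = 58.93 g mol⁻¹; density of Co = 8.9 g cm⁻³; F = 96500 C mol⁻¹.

4.81 μm

Q = I·t = 0.8430 × 4938.0 = 4163 C; n(e⁻) = 0.04314 mol.
n(Co) = n(e⁻)/2 = 0.02157 mol, so m = 0.02157 × 58.93 = 1.271 g.
Volume = m/ρ = 1.271 / 8.9 = 0.1428 cm³.
Thickness = V/A = 0.1428 / 297 = 4.81 × 10⁻⁴ cm = 4.81 μm.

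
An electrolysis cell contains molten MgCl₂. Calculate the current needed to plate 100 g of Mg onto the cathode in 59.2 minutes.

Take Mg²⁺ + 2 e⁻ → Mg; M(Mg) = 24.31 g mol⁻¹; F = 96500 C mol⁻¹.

n(Mg) = 100 / 24.31 = 4.114 mol.
n(e⁻) = 2 × 4.114 = 8.227 mol.
Q = n(e⁻)·F = 8.227 × 96500 = 793900 C.
I = Q/t = 793900 / 3552.0 s = 224 A.

224 A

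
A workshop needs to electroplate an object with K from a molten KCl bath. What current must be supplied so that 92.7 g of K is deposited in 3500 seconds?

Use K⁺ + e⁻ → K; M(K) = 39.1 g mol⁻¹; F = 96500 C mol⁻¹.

65.4 A

n(K) = 92.7 / 39.1 = 2.371 mol.
n(e⁻) = 1 × 2.371 = 2.371 mol.
Q = n(e⁻)·F = 2.371 × 96500 = 228800 C.
I = Q/t = 228800 / 3500.0 s = 65.4 A.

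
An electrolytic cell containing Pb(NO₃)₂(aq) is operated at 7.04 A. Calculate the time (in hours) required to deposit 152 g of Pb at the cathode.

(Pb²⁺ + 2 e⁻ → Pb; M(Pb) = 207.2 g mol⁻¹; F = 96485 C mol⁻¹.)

n(Pb) = m/M = 152 / 207.2 = 0.7336 mol.
Each Pb atom requires 2 electrons, so n(e⁻) = 2 × 0.7336 = 1.467 mol.
Q = n(e⁻)·F = 1.467 × 96485 = 141600 C.
t = Q/I = 141600 / 7.040 A = 20110 s = 5.59 h.

5.59 h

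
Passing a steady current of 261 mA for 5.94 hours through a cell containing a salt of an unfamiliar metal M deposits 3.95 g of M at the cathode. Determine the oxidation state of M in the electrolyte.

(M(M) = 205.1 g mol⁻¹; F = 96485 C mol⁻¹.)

Q = I·t = 0.2610 A × 21384 s = 5581 C, so n(e⁻) = 5581/96485 = 0.05785 mol.
n(M) deposited = 3.95 / 205.1 = 0.01926 mol.
Electrons per atom = n(e⁻)/n(M) = 0.05785 / 0.01926 = 3.00 ≈ 3, so the ion is M³⁺.

+3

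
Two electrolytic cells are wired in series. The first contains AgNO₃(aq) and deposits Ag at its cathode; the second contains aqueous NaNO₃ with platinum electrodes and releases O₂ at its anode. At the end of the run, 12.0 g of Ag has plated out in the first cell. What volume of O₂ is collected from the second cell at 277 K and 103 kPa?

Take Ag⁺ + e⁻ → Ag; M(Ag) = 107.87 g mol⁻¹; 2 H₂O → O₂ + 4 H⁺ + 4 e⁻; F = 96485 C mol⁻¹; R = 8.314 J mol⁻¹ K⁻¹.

0.622 L

n(Ag) = 12.0 / 107.87 = 0.1112 mol, so n(e⁻) = 1 × 0.1112 = 0.1112 mol.
The cells are in series, so the same 0.1112 mol of electrons passes through the second cell.
2 H₂O → O₂ + 4 H⁺ + 4 e⁻ — 4 mol e⁻ per mol O₂, so n(O₂) = 0.1112/4 = 0.02781 mol.
V = nRT/P = (0.02781 × 8.314 × 277) / (103 × 10³) = 6.22 × 10⁻⁴ m³ = 0.622 L.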